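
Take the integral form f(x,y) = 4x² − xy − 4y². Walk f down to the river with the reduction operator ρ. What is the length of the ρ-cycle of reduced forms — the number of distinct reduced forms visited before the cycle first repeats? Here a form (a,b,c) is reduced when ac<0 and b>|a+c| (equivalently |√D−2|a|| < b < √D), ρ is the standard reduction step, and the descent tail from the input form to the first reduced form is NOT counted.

D = 65, ⌊√D⌋ = 8
descent: ρ → (-4,1,4)  [lands on river]
river: ρ → (4,7,-1)
river: ρ → (-1,7,4)
river: ρ → (4,1,-4)
river: ρ → (-4,7,1)
river: ρ → (1,7,-4)
ρ-cycle length = 6 (tail of 1 descent step not counted)

6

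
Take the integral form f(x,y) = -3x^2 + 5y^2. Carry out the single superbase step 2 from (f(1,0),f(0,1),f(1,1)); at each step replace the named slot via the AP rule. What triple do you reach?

start (-3,5,2) = (f(1,0),f(0,1),f(1,1))
replace slot 2: 2·((-3)+2) − 5 = -7 → (-3,-7,2)

-3,-7,2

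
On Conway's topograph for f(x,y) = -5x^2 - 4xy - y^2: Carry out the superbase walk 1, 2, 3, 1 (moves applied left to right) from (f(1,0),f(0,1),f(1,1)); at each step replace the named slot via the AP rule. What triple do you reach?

start (-5,-1,-10) = (f(1,0),f(0,1),f(1,1))
replace slot 1: 2·((-1)+(-10)) − (-5) = -17 → (-17,-1,-10)
replace slot 2: 2·((-17)+(-10)) − (-1) = -53 → (-17,-53,-10)
replace slot 3: 2·((-17)+(-53)) − (-10) = -130 → (-17,-53,-130)
replace slot 1: 2·((-53)+(-130)) − (-17) = -349 → (-349,-53,-130)

-349,-53,-130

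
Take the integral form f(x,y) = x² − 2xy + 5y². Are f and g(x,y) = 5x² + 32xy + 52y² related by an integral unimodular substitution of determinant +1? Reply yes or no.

D₁ = -16, D₂ = -16
f: translate: b→0 (≡-2 mod 2), so (1,-2,5)→(1,0,4)
f: reduced (well bottom): (1,0,4) with a≤c, −a<b≤a
g: translate: b→2 (≡32 mod 10), so (5,32,52)→(5,2,1)
g: flip: (5,2,1)→(1,-2,5)
g: translate: b→0 (≡-2 mod 2), so (1,-2,5)→(1,0,4)
g: reduced (well bottom): (1,0,4) with a≤c, −a<b≤a
reduced forms (1, 0, 4) vs (1, 0, 4) ⇒ equivalent

yes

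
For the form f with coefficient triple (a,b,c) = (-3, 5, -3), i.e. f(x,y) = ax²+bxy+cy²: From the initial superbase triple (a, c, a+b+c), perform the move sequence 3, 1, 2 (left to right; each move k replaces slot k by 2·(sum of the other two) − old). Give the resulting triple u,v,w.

start (-3,-3,-1) = (f(1,0),f(0,1),f(1,1))
replace slot 3: 2·((-3)+(-3)) − (-1) = -11 → (-3,-3,-11)
replace slot 1: 2·((-3)+(-11)) − (-3) = -25 → (-25,-3,-11)
replace slot 2: 2·((-25)+(-11)) − (-3) = -69 → (-25,-69,-11)

-25,-69,-11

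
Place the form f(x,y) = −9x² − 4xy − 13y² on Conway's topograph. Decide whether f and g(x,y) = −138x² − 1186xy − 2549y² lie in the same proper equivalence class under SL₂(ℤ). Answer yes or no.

D₁ = -452, D₂ = -452
f is negative-definite; reduce −f:
−f: reduced (well bottom): (9,4,13) with a≤c, −a<b≤a
flip sign back: reduced form of f is (-9,-4,-13)
g is negative-definite; reduce −g:
−g: translate: b→82 (≡1186 mod 276), so (138,1186,2549)→(138,82,13)
−g: flip: (138,82,13)→(13,-82,138)
−g: translate: b→-4 (≡-82 mod 26), so (13,-82,138)→(13,-4,9)
−g: flip: (13,-4,9)→(9,4,13)
−g: reduced (well bottom): (9,4,13) with a≤c, −a<b≤a
flip sign back: reduced form of g is (-9,-4,-13)
reduced forms (-9, -4, -13) vs (-9, -4, -13) ⇒ equivalent

yes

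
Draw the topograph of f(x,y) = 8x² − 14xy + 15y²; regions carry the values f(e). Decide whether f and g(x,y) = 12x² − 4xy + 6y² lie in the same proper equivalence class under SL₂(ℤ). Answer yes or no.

D₁ = -284, D₂ = -272
discriminants differ ⇒ not SL₂(ℤ)-equivalent

no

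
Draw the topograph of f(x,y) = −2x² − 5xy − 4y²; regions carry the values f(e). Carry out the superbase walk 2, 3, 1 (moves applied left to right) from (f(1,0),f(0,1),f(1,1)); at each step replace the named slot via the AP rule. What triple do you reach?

start (-2,-4,-11) = (f(1,0),f(0,1),f(1,1))
replace slot 2: 2·((-2)+(-11)) − (-4) = -22 → (-2,-22,-11)
replace slot 3: 2·((-2)+(-22)) − (-11) = -37 → (-2,-22,-37)
replace slot 1: 2·((-22)+(-37)) − (-2) = -116 → (-116,-22,-37)

-116,-22,-37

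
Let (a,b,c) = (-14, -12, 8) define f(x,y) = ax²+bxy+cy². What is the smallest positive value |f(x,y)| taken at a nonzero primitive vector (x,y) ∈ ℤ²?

descent: ρ → (8,12,-14)  [lands on river]
river: ρ → (-14,16,6)
river: ρ → (6,20,-8)
river: ρ → (-8,12,14)
river: ρ → (14,16,-6)
river: ρ → (-6,20,8)
closes: descent 1, river 6
min |a| on river = 6

6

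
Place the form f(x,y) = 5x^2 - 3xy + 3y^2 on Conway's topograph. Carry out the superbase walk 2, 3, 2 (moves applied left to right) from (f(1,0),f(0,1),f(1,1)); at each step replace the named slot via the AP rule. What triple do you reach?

start (5,3,5) = (f(1,0),f(0,1),f(1,1))
replace slot 2: 2·(5+5) − 3 = 17 → (5,17,5)
replace slot 3: 2·(5+17) − 5 = 39 → (5,17,39)
replace slot 2: 2·(5+39) − 17 = 71 → (5,71,39)

5,71,39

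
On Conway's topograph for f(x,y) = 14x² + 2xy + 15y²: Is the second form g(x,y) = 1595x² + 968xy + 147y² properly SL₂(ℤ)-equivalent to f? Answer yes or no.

D₁ = -836, D₂ = -836
f: reduced (well bottom): (14,2,15) with a≤c, −a<b≤a
g: flip: (1595,968,147)→(147,-968,1595)
g: translate: b→-86 (≡-968 mod 294), so (147,-968,1595)→(147,-86,14)
g: flip: (147,-86,14)→(14,86,147)
g: translate: b→2 (≡86 mod 28), so (14,86,147)→(14,2,15)
g: reduced (well bottom): (14,2,15) with a≤c, −a<b≤a
reduced forms (14, 2, 15) vs (14, 2, 15) ⇒ equivalent

yes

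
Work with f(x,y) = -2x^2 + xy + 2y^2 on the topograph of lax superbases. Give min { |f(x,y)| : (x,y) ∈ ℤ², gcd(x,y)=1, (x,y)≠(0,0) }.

river: ρ → (2,3,-1)
river: ρ → (-1,3,2)
river: ρ → (2,1,-2)
river: ρ → (-2,3,1)
river: ρ → (1,3,-2)
river: ρ → (-2,1,2)
closes: descent 0, river 6
min |a| on river = 1

1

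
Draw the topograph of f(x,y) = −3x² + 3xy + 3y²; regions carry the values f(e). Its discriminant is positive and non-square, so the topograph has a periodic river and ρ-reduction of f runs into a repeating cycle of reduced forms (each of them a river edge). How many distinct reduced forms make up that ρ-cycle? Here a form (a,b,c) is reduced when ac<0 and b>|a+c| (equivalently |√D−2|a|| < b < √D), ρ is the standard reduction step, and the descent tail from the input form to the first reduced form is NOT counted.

D = 45, ⌊√D⌋ = 6
river: ρ → (3,3,-3)
river: ρ → (-3,3,3)
ρ-cycle length = 2 (tail of 0 descent steps not counted)

2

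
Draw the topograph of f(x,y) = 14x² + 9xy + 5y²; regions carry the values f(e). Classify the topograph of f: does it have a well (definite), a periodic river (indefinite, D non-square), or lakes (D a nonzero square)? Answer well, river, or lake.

D = b²−4ac = 9² − 4·14·5 = -199
D < 0 ⇒ definite ⇒ every region one sign ⇒ single well

well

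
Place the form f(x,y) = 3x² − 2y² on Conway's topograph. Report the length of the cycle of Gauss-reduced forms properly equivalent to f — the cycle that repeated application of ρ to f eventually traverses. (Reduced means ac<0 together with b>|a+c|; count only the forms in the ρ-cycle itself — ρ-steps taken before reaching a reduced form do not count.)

D = 24, ⌊√D⌋ = 4
descent: ρ → (-2,4,1)  [lands on river]
river: ρ → (1,4,-2)
ρ-cycle length = 2 (tail of 1 descent step not counted)

2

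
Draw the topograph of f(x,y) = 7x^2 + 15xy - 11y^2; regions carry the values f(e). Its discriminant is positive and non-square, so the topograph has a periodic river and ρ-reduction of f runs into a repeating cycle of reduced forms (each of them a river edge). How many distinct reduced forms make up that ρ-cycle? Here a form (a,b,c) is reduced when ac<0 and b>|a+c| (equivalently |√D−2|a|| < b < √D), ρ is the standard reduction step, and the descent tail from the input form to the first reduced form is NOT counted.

D = 533, ⌊√D⌋ = 23
river: ρ → (-11,7,11)
river: ρ → (11,15,-7)
river: ρ → (-7,13,13)
river: ρ → (13,13,-7)
river: ρ → (-7,15,11)
river: ρ → (11,7,-11)
river: ρ → (-11,15,7)
river: ρ → (7,13,-13)
river: ρ → (-13,13,7)
river: ρ → (7,15,-11)
ρ-cycle length = 10 (tail of 0 descent steps not counted)

10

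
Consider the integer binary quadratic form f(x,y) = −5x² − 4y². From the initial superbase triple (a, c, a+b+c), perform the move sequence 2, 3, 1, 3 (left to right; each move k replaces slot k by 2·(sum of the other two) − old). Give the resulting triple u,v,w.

start (-5,-4,-9) = (f(1,0),f(0,1),f(1,1))
replace slot 2: 2·((-5)+(-9)) − (-4) = -24 → (-5,-24,-9)
replace slot 3: 2·((-5)+(-24)) − (-9) = -49 → (-5,-24,-49)
replace slot 1: 2·((-24)+(-49)) − (-5) = -141 → (-141,-24,-49)
replace slot 3: 2·((-141)+(-24)) − (-49) = -281 → (-141,-24,-281)

-141,-24,-281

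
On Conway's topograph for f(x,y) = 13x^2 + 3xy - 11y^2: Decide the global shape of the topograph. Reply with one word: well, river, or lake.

D = b²−4ac = 3² − 4·13·(-11) = 581
D > 0 non-square ⇒ indefinite ⇒ periodic river

river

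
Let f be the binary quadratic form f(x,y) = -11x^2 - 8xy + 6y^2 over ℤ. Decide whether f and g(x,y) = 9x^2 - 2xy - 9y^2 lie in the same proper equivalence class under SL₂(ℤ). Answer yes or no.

D₁ = 328, D₂ = 328
river cycle of f (length 6): (6, 8, -11), (-11, 14, 3), (3, 16, -6), (-6, 8, 11), (11, 14, -3), (-3, 16, 6)
river cycle of g (length 6): (-9, 2, 9), (9, 16, -2), (-2, 16, 9), (9, 2, -9), (-9, 16, 2), (2, 16, -9)
cycles differ ⇒ inequivalent

no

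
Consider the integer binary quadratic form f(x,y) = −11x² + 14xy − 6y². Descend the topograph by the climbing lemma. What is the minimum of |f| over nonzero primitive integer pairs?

translate: b→8 (≡-14 mod 22), so (11,-14,6)→(11,8,3)
flip: (11,8,3)→(3,-8,11)
translate: b→-2 (≡-8 mod 6), so (3,-8,11)→(3,-2,6)
reduced (well bottom): (3,-2,6) with a≤c, −a<b≤a
well minimum |f| = |-3| = 3 (negative-definite)

3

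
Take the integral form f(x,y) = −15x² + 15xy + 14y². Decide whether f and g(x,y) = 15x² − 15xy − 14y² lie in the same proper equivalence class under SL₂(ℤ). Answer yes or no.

D₁ = 1065, D₂ = 1065
river cycle of f (length 20): (14, 13, -16), (-16, 19, 11), (11, 25, -10), (-10, 15, 21), (21, 27, -4), (-4, 29, 14), (14, 27, -6), (-6, 21, 26), (26, 31, -1), (-1, 31, 26), … (10 more)
river cycle of g (length 20): (-14, 15, 15), (15, 15, -14), (-14, 13, 16), (16, 19, -11), (-11, 25, 10), (10, 15, -21), (-21, 27, 4), (4, 29, -14), (-14, 27, 6), (6, 21, -26), … (10 more)
cycles differ ⇒ inequivalent

no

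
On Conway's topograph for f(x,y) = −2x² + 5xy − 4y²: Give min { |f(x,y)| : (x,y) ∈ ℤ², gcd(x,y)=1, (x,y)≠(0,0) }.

translate: b→-1 (≡-5 mod 4), so (2,-5,4)→(2,-1,1)
flip: (2,-1,1)→(1,1,2)
reduced (well bottom): (1,1,2) with a≤c, −a<b≤a
well minimum |f| = |-1| = 1 (negative-definite)

1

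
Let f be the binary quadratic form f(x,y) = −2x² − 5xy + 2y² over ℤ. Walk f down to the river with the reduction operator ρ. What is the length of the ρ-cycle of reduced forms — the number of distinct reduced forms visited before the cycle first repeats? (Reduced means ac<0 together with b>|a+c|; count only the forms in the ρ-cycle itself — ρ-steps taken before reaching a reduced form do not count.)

D = 41, ⌊√D⌋ = 6
descent: ρ → (2,5,-2)  [lands on river]
river: ρ → (-2,3,4)
river: ρ → (4,5,-1)
river: ρ → (-1,5,4)
river: ρ → (4,3,-2)
river: ρ → (-2,5,2)
river: ρ → (2,3,-4)
river: ρ → (-4,5,1)
river: ρ → (1,5,-4)
river: ρ → (-4,3,2)
ρ-cycle length = 10 (tail of 1 descent step not counted)

10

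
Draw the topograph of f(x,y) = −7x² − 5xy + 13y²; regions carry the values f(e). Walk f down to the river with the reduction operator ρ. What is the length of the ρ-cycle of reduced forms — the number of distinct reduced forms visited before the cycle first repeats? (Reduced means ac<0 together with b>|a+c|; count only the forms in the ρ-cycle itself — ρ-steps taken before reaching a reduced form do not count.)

D = 389, ⌊√D⌋ = 19
descent: ρ → (13,5,-7)
descent: ρ → (-7,9,11)  [lands on river]
river: ρ → (11,13,-5)
river: ρ → (-5,17,5)
river: ρ → (5,13,-11)
river: ρ → (-11,9,7)
river: ρ → (7,19,-1)
river: ρ → (-1,19,7)
river: ρ → (7,9,-11)
river: ρ → (-11,13,5)
river: ρ → (5,17,-5)
river: ρ → (-5,13,11)
river: ρ → (11,9,-7)
river: ρ → (-7,19,1)
river: ρ → (1,19,-7)
ρ-cycle length = 14 (tail of 2 descent steps not counted)

14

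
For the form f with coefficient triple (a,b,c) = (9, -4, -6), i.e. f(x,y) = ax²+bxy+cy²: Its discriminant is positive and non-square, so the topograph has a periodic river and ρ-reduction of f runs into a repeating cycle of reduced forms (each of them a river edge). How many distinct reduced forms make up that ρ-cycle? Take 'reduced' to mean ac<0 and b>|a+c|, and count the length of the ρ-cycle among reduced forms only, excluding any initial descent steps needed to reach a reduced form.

D = 232, ⌊√D⌋ = 15
descent: ρ → (-6,4,9)  [lands on river]
river: ρ → (9,14,-1)
river: ρ → (-1,14,9)
river: ρ → (9,4,-6)
river: ρ → (-6,8,7)
river: ρ → (7,6,-7)
river: ρ → (-7,8,6)
river: ρ → (6,4,-9)
river: ρ → (-9,14,1)
river: ρ → (1,14,-9)
river: ρ → (-9,4,6)
river: ρ → (6,8,-7)
river: ρ → (-7,6,7)
river: ρ → (7,8,-6)
ρ-cycle length = 14 (tail of 1 descent step not counted)

14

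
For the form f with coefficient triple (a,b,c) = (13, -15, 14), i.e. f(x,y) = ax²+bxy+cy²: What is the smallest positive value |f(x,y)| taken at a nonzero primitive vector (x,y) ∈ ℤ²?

translate: b→11 (≡-15 mod 26), so (13,-15,14)→(13,11,12)
flip: (13,11,12)→(12,-11,13)
reduced (well bottom): (12,-11,13) with a≤c, −a<b≤a
well minimum = a = 12

12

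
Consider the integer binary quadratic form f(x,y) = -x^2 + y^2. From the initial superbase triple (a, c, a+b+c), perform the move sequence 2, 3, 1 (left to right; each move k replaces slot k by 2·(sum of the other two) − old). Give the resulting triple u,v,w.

start (-1,1,0) = (f(1,0),f(0,1),f(1,1))
replace slot 2: 2·((-1)+0) − 1 = -3 → (-1,-3,0)
replace slot 3: 2·((-1)+(-3)) − 0 = -8 → (-1,-3,-8)
replace slot 1: 2·((-3)+(-8)) − (-1) = -21 → (-21,-3,-8)

-21,-3,-8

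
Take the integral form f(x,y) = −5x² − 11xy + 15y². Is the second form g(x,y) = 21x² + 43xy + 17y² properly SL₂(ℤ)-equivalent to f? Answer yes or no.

D₁ = 421, D₂ = 421
river cycle of f (length 26): (15, 11, -5), (-5, 19, 3), (3, 17, -11), (-11, 5, 9), (9, 13, -7), (-7, 15, 7), (7, 13, -9), (-9, 5, 11), (11, 17, -3), (-3, 19, 5), … (16 more)
river cycle of g (length 26): (-5, 19, 3), (3, 17, -11), (-11, 5, 9), (9, 13, -7), (-7, 15, 7), (7, 13, -9), (-9, 5, 11), (11, 17, -3), (-3, 19, 5), (5, 11, -15), … (16 more)
cycles coincide ⇒ equivalent

yes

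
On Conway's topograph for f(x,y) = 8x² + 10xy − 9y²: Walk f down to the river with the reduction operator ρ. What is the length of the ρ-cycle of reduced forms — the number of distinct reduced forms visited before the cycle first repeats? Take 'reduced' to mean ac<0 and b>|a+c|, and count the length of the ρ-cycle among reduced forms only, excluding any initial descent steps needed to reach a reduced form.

D = 388, ⌊√D⌋ = 19
river: ρ → (-9,8,9)
river: ρ → (9,10,-8)
river: ρ → (-8,6,11)
river: ρ → (11,16,-3)
river: ρ → (-3,14,16)
river: ρ → (16,18,-1)
river: ρ → (-1,18,16)
river: ρ → (16,14,-3)
river: ρ → (-3,16,11)
river: ρ → (11,6,-8)
river: ρ → (-8,10,9)
river: ρ → (9,8,-9)
river: ρ → (-9,10,8)
river: ρ → (8,6,-11)
river: ρ → (-11,16,3)
river: ρ → (3,14,-16)
river: ρ → (-16,18,1)
river: ρ → (1,18,-16)
river: ρ → (-16,14,3)
river: ρ → (3,16,-11)
river: ρ → (-11,6,8)
river: ρ → (8,10,-9)
ρ-cycle length = 22 (tail of 0 descent steps not counted)

22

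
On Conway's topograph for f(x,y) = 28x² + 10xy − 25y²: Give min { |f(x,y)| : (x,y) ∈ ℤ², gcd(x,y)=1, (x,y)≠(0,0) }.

river: ρ → (-25,40,13)
river: ρ → (13,38,-28)
river: ρ → (-28,18,23)
river: ρ → (23,28,-23)
river: ρ → (-23,18,28)
river: ρ → (28,38,-13)
river: ρ → (-13,40,25)
river: ρ → (25,10,-28)
river: ρ → (-28,46,7)
river: ρ → (7,52,-7)
river: ρ → (-7,46,28)
river: ρ → (28,10,-25)
closes: descent 0, river 12
min |a| on river = 7

7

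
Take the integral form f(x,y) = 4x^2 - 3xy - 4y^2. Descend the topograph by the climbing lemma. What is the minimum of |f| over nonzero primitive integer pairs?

descent: ρ → (-4,3,4)  [lands on river]
river: ρ → (4,5,-3)
river: ρ → (-3,7,2)
river: ρ → (2,5,-6)
river: ρ → (-6,7,1)
river: ρ → (1,7,-6)
river: ρ → (-6,5,2)
river: ρ → (2,7,-3)
river: ρ → (-3,5,4)
river: ρ → (4,3,-4)
river: ρ → (-4,5,3)
river: ρ → (3,7,-2)
river: ρ → (-2,5,6)
river: ρ → (6,7,-1)
river: ρ → (-1,7,6)
river: ρ → (6,5,-2)
river: ρ → (-2,7,3)
river: ρ → (3,5,-4)
closes: descent 1, river 18
min |a| on river = 1

1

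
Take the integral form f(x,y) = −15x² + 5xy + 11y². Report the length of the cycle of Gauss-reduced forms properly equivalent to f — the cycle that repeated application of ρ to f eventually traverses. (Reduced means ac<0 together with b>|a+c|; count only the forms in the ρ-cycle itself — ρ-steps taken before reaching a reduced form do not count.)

D = 685, ⌊√D⌋ = 26
river: ρ → (11,17,-9)
river: ρ → (-9,19,9)
river: ρ → (9,17,-11)
river: ρ → (-11,5,15)
river: ρ → (15,25,-1)
river: ρ → (-1,25,15)
river: ρ → (15,5,-11)
river: ρ → (-11,17,9)
river: ρ → (9,19,-9)
river: ρ → (-9,17,11)
river: ρ → (11,5,-15)
river: ρ → (-15,25,1)
river: ρ → (1,25,-15)
river: ρ → (-15,5,11)
ρ-cycle length = 14 (tail of 0 descent steps not counted)

14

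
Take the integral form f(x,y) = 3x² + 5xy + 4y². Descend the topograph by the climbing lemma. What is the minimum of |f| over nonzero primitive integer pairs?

translate: b→-1 (≡5 mod 6), so (3,5,4)→(3,-1,2)
flip: (3,-1,2)→(2,1,3)
reduced (well bottom): (2,1,3) with a≤c, −a<b≤a
well minimum = a = 2

2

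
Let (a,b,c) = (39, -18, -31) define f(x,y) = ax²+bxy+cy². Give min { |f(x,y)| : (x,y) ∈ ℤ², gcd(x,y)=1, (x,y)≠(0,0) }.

descent: ρ → (-31,18,39)  [lands on river]
river: ρ → (39,60,-10)
river: ρ → (-10,60,39)
river: ρ → (39,18,-31)
river: ρ → (-31,44,26)
river: ρ → (26,60,-15)
river: ρ → (-15,60,26)
river: ρ → (26,44,-31)
closes: descent 1, river 8
min |a| on river = 10

10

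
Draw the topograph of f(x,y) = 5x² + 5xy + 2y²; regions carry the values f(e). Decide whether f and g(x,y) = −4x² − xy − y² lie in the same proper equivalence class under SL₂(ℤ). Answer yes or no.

D₁ = -15, D₂ = -15
f: flip: (5,5,2)→(2,-5,5)
f: translate: b→-1 (≡-5 mod 4), so (2,-5,5)→(2,-1,2)
f: flip: (2,-1,2)→(2,1,2)
f: reduced (well bottom): (2,1,2) with a≤c, −a<b≤a
g is negative-definite; reduce −g:
−g: flip: (4,1,1)→(1,-1,4)
−g: translate: b→1 (≡-1 mod 2), so (1,-1,4)→(1,1,4)
−g: reduced (well bottom): (1,1,4) with a≤c, −a<b≤a
flip sign back: reduced form of g is (-1,-1,-4)
reduced forms (2, 1, 2) vs (-1, -1, -4) ⇒ inequivalent

no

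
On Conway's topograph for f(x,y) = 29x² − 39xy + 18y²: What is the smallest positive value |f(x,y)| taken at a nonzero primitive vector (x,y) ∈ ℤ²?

translate: b→19 (≡-39 mod 58), so (29,-39,18)→(29,19,8)
flip: (29,19,8)→(8,-19,29)
translate: b→-3 (≡-19 mod 16), so (8,-19,29)→(8,-3,18)
reduced (well bottom): (8,-3,18) with a≤c, −a<b≤a
well minimum = a = 8

8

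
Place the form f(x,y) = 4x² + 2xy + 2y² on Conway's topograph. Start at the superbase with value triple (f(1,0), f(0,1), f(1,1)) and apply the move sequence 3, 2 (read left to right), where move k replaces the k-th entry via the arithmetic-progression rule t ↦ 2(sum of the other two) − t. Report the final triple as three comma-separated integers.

start (4,2,8) = (f(1,0),f(0,1),f(1,1))
replace slot 3: 2·(4+2) − 8 = 4 → (4,2,4)
replace slot 2: 2·(4+4) − 2 = 14 → (4,14,4)

4,14,4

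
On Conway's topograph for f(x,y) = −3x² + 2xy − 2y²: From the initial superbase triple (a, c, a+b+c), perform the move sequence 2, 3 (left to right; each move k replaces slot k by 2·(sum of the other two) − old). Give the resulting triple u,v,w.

start (-3,-2,-3) = (f(1,0),f(0,1),f(1,1))
replace slot 2: 2·((-3)+(-3)) − (-2) = -10 → (-3,-10,-3)
replace slot 3: 2·((-3)+(-10)) − (-3) = -23 → (-3,-10,-23)

-3,-10,-23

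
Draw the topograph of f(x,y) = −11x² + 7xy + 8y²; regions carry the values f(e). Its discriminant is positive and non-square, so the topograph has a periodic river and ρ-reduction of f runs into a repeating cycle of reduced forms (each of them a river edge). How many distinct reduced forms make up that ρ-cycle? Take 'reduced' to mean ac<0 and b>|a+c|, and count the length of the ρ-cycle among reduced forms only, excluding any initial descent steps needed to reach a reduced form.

D = 401, ⌊√D⌋ = 20
river: ρ → (8,9,-10)
river: ρ → (-10,11,7)
river: ρ → (7,17,-4)
river: ρ → (-4,15,11)
river: ρ → (11,7,-8)
river: ρ → (-8,9,10)
river: ρ → (10,11,-7)
river: ρ → (-7,17,4)
river: ρ → (4,15,-11)
river: ρ → (-11,7,8)
ρ-cycle length = 10 (tail of 0 descent steps not counted)

10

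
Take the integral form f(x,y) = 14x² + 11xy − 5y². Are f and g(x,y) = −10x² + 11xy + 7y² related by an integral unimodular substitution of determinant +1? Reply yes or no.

D₁ = 401, D₂ = 401
river cycle of f (length 6): (-5, 19, 2), (2, 17, -14), (-14, 11, 5), (5, 19, -2), (-2, 17, 14), (14, 11, -5)
river cycle of g (length 10): (7, 17, -4), (-4, 15, 11), (11, 7, -8), (-8, 9, 10), (10, 11, -7), (-7, 17, 4), (4, 15, -11), (-11, 7, 8), (8, 9, -10), (-10, 11, 7)
cycles differ ⇒ inequivalent

no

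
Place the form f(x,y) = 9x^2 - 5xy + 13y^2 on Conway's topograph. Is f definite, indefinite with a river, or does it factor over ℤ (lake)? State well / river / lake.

D = b²−4ac = (-5)² − 4·9·13 = -443
D < 0 ⇒ definite ⇒ every region one sign ⇒ single well

well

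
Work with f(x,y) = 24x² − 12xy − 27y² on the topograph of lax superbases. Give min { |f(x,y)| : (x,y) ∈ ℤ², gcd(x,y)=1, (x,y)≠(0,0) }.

descent: ρ → (-27,12,24)  [lands on river]
river: ρ → (24,36,-15)
river: ρ → (-15,24,36)
river: ρ → (36,48,-3)
river: ρ → (-3,48,36)
river: ρ → (36,24,-15)
river: ρ → (-15,36,24)
river: ρ → (24,12,-27)
river: ρ → (-27,42,9)
river: ρ → (9,48,-12)
river: ρ → (-12,48,9)
river: ρ → (9,42,-27)
closes: descent 1, river 12
min |a| on river = 3

3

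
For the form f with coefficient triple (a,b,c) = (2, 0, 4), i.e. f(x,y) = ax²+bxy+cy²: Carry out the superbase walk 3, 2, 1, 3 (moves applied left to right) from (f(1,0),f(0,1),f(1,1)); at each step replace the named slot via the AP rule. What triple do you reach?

start (2,4,6) = (f(1,0),f(0,1),f(1,1))
replace slot 3: 2·(2+4) − 6 = 6 → (2,4,6)
replace slot 2: 2·(2+6) − 4 = 12 → (2,12,6)
replace slot 1: 2·(12+6) − 2 = 34 → (34,12,6)
replace slot 3: 2·(34+12) − 6 = 86 → (34,12,86)

34,12,86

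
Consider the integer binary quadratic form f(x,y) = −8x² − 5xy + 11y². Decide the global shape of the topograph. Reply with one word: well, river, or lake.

D = b²−4ac = (-5)² − 4·(-8)·11 = 377
D > 0 non-square ⇒ indefinite ⇒ periodic river

river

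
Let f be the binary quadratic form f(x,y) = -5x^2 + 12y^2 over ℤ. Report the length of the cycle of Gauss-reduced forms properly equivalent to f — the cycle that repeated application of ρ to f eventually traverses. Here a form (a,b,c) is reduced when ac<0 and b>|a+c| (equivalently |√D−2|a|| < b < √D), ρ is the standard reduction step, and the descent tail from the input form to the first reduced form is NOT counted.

D = 240, ⌊√D⌋ = 15
descent: ρ → (12,0,-5)
descent: ρ → (-5,10,7)  [lands on river]
river: ρ → (7,4,-8)
river: ρ → (-8,12,3)
river: ρ → (3,12,-8)
river: ρ → (-8,4,7)
river: ρ → (7,10,-5)
ρ-cycle length = 6 (tail of 2 descent steps not counted)

6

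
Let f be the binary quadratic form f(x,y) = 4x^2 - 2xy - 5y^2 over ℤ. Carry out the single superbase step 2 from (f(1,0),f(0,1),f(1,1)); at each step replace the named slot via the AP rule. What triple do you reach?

start (4,-5,-3) = (f(1,0),f(0,1),f(1,1))
replace slot 2: 2·(4+(-3)) − (-5) = 7 → (4,7,-3)

4,7,-3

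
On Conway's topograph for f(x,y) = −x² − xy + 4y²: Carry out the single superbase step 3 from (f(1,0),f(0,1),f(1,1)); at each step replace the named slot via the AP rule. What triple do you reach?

start (-1,4,2) = (f(1,0),f(0,1),f(1,1))
replace slot 3: 2·((-1)+4) − 2 = 4 → (-1,4,4)

-1,4,4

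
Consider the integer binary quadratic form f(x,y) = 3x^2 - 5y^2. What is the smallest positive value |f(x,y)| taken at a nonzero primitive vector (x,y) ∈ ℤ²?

descent: ρ → (-5,0,3)
descent: ρ → (3,6,-2)  [lands on river]
river: ρ → (-2,6,3)
closes: descent 2, river 2
min |a| on river = 2

2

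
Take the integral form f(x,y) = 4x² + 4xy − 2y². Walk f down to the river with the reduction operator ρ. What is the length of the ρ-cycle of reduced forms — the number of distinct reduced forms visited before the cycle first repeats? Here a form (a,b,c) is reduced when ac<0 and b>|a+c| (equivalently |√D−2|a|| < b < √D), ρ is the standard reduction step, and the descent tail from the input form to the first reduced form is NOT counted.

D = 48, ⌊√D⌋ = 6
river: ρ → (-2,4,4)
river: ρ → (4,4,-2)
ρ-cycle length = 2 (tail of 0 descent steps not counted)

2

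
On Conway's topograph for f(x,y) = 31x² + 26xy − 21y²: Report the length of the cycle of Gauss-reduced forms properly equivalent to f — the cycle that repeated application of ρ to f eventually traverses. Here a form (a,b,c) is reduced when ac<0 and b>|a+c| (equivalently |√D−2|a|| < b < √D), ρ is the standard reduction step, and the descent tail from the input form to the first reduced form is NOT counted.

D = 3280, ⌊√D⌋ = 57
river: ρ → (-21,16,36)
river: ρ → (36,56,-1)
river: ρ → (-1,56,36)
river: ρ → (36,16,-21)
river: ρ → (-21,26,31)
river: ρ → (31,36,-16)
river: ρ → (-16,28,39)
river: ρ → (39,50,-5)
river: ρ → (-5,50,39)
river: ρ → (39,28,-16)
river: ρ → (-16,36,31)
river: ρ → (31,26,-21)
ρ-cycle length = 12 (tail of 0 descent steps not counted)

12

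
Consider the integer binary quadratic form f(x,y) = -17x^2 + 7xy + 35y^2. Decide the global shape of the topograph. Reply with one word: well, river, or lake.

D = b²−4ac = 7² − 4·(-17)·35 = 2429
D > 0 non-square ⇒ indefinite ⇒ periodic river

river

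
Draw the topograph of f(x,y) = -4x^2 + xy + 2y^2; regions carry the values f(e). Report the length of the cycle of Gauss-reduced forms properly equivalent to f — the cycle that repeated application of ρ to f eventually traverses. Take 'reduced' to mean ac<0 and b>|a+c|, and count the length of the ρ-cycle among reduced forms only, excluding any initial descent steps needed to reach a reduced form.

D = 33, ⌊√D⌋ = 5
descent: ρ → (2,3,-3)  [lands on river]
river: ρ → (-3,3,2)
river: ρ → (2,5,-1)
river: ρ → (-1,5,2)
ρ-cycle length = 4 (tail of 1 descent step not counted)

4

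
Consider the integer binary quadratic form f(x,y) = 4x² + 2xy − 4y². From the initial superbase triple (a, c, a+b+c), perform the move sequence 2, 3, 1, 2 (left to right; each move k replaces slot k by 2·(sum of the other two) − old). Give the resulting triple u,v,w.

start (4,-4,2) = (f(1,0),f(0,1),f(1,1))
replace slot 2: 2·(4+2) − (-4) = 16 → (4,16,2)
replace slot 3: 2·(4+16) − 2 = 38 → (4,16,38)
replace slot 1: 2·(16+38) − 4 = 104 → (104,16,38)
replace slot 2: 2·(104+38) − 16 = 268 → (104,268,38)

104,268,38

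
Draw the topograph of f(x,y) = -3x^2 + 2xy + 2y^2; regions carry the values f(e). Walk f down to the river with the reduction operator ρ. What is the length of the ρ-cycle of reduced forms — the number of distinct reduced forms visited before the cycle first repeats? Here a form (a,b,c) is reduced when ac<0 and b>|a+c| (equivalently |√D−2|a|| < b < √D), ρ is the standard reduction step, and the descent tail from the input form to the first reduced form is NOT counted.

D = 28, ⌊√D⌋ = 5
river: ρ → (2,2,-3)
river: ρ → (-3,4,1)
river: ρ → (1,4,-3)
river: ρ → (-3,2,2)
ρ-cycle length = 4 (tail of 0 descent steps not counted)

4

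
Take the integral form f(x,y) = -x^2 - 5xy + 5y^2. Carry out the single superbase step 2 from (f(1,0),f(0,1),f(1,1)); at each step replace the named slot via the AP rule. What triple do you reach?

start (-1,5,-1) = (f(1,0),f(0,1),f(1,1))
replace slot 2: 2·((-1)+(-1)) − 5 = -9 → (-1,-9,-1)

-1,-9,-1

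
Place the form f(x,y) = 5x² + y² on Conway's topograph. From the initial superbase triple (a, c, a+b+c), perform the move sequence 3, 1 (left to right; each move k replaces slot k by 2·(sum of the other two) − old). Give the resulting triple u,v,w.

start (5,1,6) = (f(1,0),f(0,1),f(1,1))
replace slot 3: 2·(5+1) − 6 = 6 → (5,1,6)
replace slot 1: 2·(1+6) − 5 = 9 → (9,1,6)

9,1,6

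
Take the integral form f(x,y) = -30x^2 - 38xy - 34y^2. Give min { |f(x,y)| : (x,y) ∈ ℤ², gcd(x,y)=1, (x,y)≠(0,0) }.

translate: b→-22 (≡38 mod 60), so (30,38,34)→(30,-22,26)
flip: (30,-22,26)→(26,22,30)
reduced (well bottom): (26,22,30) with a≤c, −a<b≤a
well minimum |f| = |-26| = 26 (negative-definite)

26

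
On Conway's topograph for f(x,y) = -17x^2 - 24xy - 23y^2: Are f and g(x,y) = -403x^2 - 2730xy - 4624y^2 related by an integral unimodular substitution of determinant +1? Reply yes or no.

D₁ = -988, D₂ = -988
f is negative-definite; reduce −f:
−f: translate: b→-10 (≡24 mod 34), so (17,24,23)→(17,-10,16)
−f: flip: (17,-10,16)→(16,10,17)
−f: reduced (well bottom): (16,10,17) with a≤c, −a<b≤a
flip sign back: reduced form of f is (-16,-10,-17)
g is negative-definite; reduce −g:
−g: translate: b→312 (≡2730 mod 806), so (403,2730,4624)→(403,312,61)
−g: flip: (403,312,61)→(61,-312,403)
−g: translate: b→54 (≡-312 mod 122), so (61,-312,403)→(61,54,16)
−g: flip: (61,54,16)→(16,-54,61)
−g: translate: b→10 (≡-54 mod 32), so (16,-54,61)→(16,10,17)
−g: reduced (well bottom): (16,10,17) with a≤c, −a<b≤a
flip sign back: reduced form of g is (-16,-10,-17)
reduced forms (-16, -10, -17) vs (-16, -10, -17) ⇒ equivalent

yes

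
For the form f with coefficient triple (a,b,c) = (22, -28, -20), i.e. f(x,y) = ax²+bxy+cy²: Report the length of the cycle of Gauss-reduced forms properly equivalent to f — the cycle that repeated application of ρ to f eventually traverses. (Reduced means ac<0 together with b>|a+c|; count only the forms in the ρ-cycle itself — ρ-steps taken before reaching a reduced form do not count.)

D = 2544, ⌊√D⌋ = 50
descent: ρ → (-20,28,22)  [lands on river]
river: ρ → (22,16,-26)
river: ρ → (-26,36,12)
river: ρ → (12,36,-26)
river: ρ → (-26,16,22)
river: ρ → (22,28,-20)
river: ρ → (-20,12,30)
river: ρ → (30,48,-2)
river: ρ → (-2,48,30)
river: ρ → (30,12,-20)
ρ-cycle length = 10 (tail of 1 descent step not counted)

10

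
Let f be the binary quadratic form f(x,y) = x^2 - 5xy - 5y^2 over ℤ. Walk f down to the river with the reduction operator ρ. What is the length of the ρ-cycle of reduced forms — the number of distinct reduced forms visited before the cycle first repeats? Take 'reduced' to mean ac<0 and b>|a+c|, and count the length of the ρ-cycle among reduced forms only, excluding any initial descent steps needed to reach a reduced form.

D = 45, ⌊√D⌋ = 6
descent: ρ → (-5,5,1)  [lands on river]
river: ρ → (1,5,-5)
ρ-cycle length = 2 (tail of 1 descent step not counted)

2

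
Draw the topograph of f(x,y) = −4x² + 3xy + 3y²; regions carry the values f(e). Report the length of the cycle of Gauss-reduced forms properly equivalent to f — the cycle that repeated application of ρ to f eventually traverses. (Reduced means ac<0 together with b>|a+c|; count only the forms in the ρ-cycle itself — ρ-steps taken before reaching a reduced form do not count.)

D = 57, ⌊√D⌋ = 7
river: ρ → (3,3,-4)
river: ρ → (-4,5,2)
river: ρ → (2,7,-1)
river: ρ → (-1,7,2)
river: ρ → (2,5,-4)
river: ρ → (-4,3,3)
ρ-cycle length = 6 (tail of 0 descent steps not counted)

6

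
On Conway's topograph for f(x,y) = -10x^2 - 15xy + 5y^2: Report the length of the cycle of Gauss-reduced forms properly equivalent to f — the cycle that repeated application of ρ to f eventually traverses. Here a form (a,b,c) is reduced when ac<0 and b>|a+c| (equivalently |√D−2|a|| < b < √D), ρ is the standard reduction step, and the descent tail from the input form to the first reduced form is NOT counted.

D = 425, ⌊√D⌋ = 20
descent: ρ → (5,15,-10)  [lands on river]
river: ρ → (-10,5,10)
river: ρ → (10,15,-5)
river: ρ → (-5,15,10)
river: ρ → (10,5,-10)
river: ρ → (-10,15,5)
ρ-cycle length = 6 (tail of 1 descent step not counted)

6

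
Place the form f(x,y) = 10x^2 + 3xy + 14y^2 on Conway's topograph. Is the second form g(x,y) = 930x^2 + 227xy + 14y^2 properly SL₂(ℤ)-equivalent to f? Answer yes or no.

D₁ = -551, D₂ = -551
f: reduced (well bottom): (10,3,14) with a≤c, −a<b≤a
g: flip: (930,227,14)→(14,-227,930)
g: translate: b→-3 (≡-227 mod 28), so (14,-227,930)→(14,-3,10)
g: flip: (14,-3,10)→(10,3,14)
g: reduced (well bottom): (10,3,14) with a≤c, −a<b≤a
reduced forms (10, 3, 14) vs (10, 3, 14) ⇒ equivalent

yes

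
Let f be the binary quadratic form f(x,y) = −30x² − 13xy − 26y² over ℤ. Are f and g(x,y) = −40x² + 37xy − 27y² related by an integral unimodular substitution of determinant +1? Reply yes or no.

D₁ = -2951, D₂ = -2951
f is negative-definite; reduce −f:
−f: flip: (30,13,26)→(26,-13,30)
−f: reduced (well bottom): (26,-13,30) with a≤c, −a<b≤a
flip sign back: reduced form of f is (-26,13,-30)
g is negative-definite; reduce −g:
−g: flip: (40,-37,27)→(27,37,40)
−g: translate: b→-17 (≡37 mod 54), so (27,37,40)→(27,-17,30)
−g: reduced (well bottom): (27,-17,30) with a≤c, −a<b≤a
flip sign back: reduced form of g is (-27,17,-30)
reduced forms (-26, 13, -30) vs (-27, 17, -30) ⇒ inequivalent

no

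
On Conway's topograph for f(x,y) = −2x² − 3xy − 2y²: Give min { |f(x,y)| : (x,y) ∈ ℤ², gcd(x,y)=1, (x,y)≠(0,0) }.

translate: b→-1 (≡3 mod 4), so (2,3,2)→(2,-1,1)
flip: (2,-1,1)→(1,1,2)
reduced (well bottom): (1,1,2) with a≤c, −a<b≤a
well minimum |f| = |-1| = 1 (negative-definite)

1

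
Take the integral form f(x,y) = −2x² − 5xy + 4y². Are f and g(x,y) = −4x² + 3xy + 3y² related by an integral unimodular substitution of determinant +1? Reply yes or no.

D₁ = 57, D₂ = 57
river cycle of f (length 6): (4, 5, -2), (-2, 7, 1), (1, 7, -2), (-2, 5, 4), (4, 3, -3), (-3, 3, 4)
river cycle of g (length 6): (3, 3, -4), (-4, 5, 2), (2, 7, -1), (-1, 7, 2), (2, 5, -4), (-4, 3, 3)
cycles differ ⇒ inequivalent

no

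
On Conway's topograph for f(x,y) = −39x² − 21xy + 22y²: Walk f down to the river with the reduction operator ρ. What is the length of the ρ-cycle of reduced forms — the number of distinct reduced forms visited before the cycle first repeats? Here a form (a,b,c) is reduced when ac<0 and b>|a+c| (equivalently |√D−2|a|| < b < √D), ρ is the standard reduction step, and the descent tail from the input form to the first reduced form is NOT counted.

D = 3873, ⌊√D⌋ = 62
descent: ρ → (22,21,-39)  [lands on river]
river: ρ → (-39,57,4)
river: ρ → (4,55,-53)
river: ρ → (-53,51,6)
river: ρ → (6,57,-26)
river: ρ → (-26,47,16)
river: ρ → (16,49,-23)
river: ρ → (-23,43,22)
river: ρ → (22,45,-21)
river: ρ → (-21,39,28)
river: ρ → (28,17,-32)
river: ρ → (-32,47,13)
river: ρ → (13,57,-12)
river: ρ → (-12,39,49)
river: ρ → (49,59,-2)
river: ρ → (-2,61,19)
river: ρ → (19,53,-14)
river: ρ → (-14,59,7)
river: ρ → (7,53,-38)
river: ρ → (-38,23,22)
ρ-cycle length = 20 (tail of 1 descent step not counted)

20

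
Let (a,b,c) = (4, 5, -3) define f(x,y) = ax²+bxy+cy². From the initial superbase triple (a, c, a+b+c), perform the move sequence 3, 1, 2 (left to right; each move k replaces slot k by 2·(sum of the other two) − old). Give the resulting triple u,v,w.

start (4,-3,6) = (f(1,0),f(0,1),f(1,1))
replace slot 3: 2·(4+(-3)) − 6 = -4 → (4,-3,-4)
replace slot 1: 2·((-3)+(-4)) − 4 = -18 → (-18,-3,-4)
replace slot 2: 2·((-18)+(-4)) − (-3) = -41 → (-18,-41,-4)

-18,-41,-4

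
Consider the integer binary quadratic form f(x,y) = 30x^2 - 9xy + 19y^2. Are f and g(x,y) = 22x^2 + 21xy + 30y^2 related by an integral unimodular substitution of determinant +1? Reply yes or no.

D₁ = -2199, D₂ = -2199
f: flip: (30,-9,19)→(19,9,30)
f: reduced (well bottom): (19,9,30) with a≤c, −a<b≤a
g: reduced (well bottom): (22,21,30) with a≤c, −a<b≤a
reduced forms (19, 9, 30) vs (22, 21, 30) ⇒ inequivalent

no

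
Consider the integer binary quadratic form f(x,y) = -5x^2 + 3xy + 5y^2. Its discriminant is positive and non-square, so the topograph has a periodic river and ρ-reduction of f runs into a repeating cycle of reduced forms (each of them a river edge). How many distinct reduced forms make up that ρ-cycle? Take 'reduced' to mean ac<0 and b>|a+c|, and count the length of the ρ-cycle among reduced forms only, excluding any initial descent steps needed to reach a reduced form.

D = 109, ⌊√D⌋ = 10
river: ρ → (5,7,-3)
river: ρ → (-3,5,7)
river: ρ → (7,9,-1)
river: ρ → (-1,9,7)
river: ρ → (7,5,-3)
river: ρ → (-3,7,5)
river: ρ → (5,3,-5)
river: ρ → (-5,7,3)
river: ρ → (3,5,-7)
river: ρ → (-7,9,1)
river: ρ → (1,9,-7)
river: ρ → (-7,5,3)
river: ρ → (3,7,-5)
river: ρ → (-5,3,5)
ρ-cycle length = 14 (tail of 0 descent steps not counted)

14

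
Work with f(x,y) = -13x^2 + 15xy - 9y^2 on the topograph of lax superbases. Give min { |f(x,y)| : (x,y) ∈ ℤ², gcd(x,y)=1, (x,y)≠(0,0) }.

translate: b→11 (≡-15 mod 26), so (13,-15,9)→(13,11,7)
flip: (13,11,7)→(7,-11,13)
translate: b→3 (≡-11 mod 14), so (7,-11,13)→(7,3,9)
reduced (well bottom): (7,3,9) with a≤c, −a<b≤a
well minimum |f| = |-7| = 7 (negative-definite)

7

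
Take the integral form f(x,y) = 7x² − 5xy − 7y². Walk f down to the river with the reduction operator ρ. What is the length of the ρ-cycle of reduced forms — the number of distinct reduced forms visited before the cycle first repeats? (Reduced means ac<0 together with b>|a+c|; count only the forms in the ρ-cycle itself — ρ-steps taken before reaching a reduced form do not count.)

D = 221, ⌊√D⌋ = 14
descent: ρ → (-7,5,7)  [lands on river]
river: ρ → (7,9,-5)
river: ρ → (-5,11,5)
river: ρ → (5,9,-7)
ρ-cycle length = 4 (tail of 1 descent step not counted)

4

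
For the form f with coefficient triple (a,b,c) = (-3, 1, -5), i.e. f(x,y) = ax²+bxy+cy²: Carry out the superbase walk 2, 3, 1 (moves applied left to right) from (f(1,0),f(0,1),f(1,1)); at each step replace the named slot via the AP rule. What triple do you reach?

start (-3,-5,-7) = (f(1,0),f(0,1),f(1,1))
replace slot 2: 2·((-3)+(-7)) − (-5) = -15 → (-3,-15,-7)
replace slot 3: 2·((-3)+(-15)) − (-7) = -29 → (-3,-15,-29)
replace slot 1: 2·((-15)+(-29)) − (-3) = -85 → (-85,-15,-29)

-85,-15,-29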